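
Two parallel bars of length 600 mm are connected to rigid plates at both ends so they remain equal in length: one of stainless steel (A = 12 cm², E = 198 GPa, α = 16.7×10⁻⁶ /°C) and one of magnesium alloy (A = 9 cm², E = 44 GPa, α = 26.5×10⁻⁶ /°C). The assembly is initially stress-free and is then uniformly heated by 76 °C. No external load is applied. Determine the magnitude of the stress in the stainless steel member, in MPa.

σ ≈ 21.1 MPa (tensile)

Both members must finish at the same length. With the larger α, the magnesium alloy tends to over-expand; the plates restrain it, putting the magnesium alloy in compression and the stainless steel in tension. With no external load the two internal forces are equal and opposite, magnitude P.
Compatibility of the two members (thermal + elastic change equal): (α₁ − α₂)ΔT = P·[1/(A₁E₁) + 1/(A₂E₂)].
|α₁ − α₂|·ΔT = 9.8×10⁻⁶ × 76 = 0.0007448.
1/(A₁E₁) + 1/(A₂E₂) = 1/(1200×198×10³) + 1/(900×44×10³) = 2.946×10⁻⁸ N⁻¹.
P = 0.0007448 / 2.946×10⁻⁸ = 25280 N = 25.28 kN.
σ_{stainless steel} = P/A₁ = 25280/1200 = 21.07 MPa, tensile.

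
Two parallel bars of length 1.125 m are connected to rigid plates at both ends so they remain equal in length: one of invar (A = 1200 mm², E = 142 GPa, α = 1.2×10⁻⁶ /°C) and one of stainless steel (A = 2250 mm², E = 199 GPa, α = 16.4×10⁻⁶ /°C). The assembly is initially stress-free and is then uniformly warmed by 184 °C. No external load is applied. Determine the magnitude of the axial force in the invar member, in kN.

The stainless steel has the larger α, so on heating it would change length more than the invar if both were free. The rigid plates force a common final length, so the stainless steel is put into compression and the invar into tension, with equal and opposite forces P (no external load).
Equating the net (thermal + elastic) strains gives |α₁ − α₂|·ΔT = P·[1/(A₁E₁) + 1/(A₂E₂)].
|α₁ − α₂|·ΔT = 15.2×10⁻⁶ × 184 = 0.002797.
1/(A₁E₁) + 1/(A₂E₂) = 1/(1200×142×10³) + 1/(2250×199×10³) = 8.102×10⁻⁹ N⁻¹.
So P = 0.002797 / 8.102×10⁻⁹ = 345.2 kN.

P ≈ 345 kN (tensile in the invar)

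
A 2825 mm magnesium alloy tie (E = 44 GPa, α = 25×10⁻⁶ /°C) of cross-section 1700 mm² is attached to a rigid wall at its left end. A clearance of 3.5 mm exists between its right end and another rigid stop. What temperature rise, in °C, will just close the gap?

Contact occurs when the free expansion equals the gap: αΔT L = 3.5 mm.
ΔT = 3.5 / (25×10⁻⁶ × 2825) = 49.56 °C.

ΔT ≈ 49.6 °C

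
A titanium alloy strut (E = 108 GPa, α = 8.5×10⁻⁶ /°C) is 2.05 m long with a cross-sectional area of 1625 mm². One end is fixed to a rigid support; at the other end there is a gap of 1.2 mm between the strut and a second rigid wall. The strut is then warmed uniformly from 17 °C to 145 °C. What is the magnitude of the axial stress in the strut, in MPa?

σ ≈ 54.3 MPa (compressive)

Unrestrained expansion: δ_free = αΔT L = 8.5×10⁻⁶ × 128 × 2050 = 2.23 mm.
After closing the 1.2 mm clearance, 2.23 − 1.2 = 1.03 mm of expansion remains to be suppressed by the wall.
Compatibility: PL/(AE) = 1.03 mm, so σ = P/A = E × (1.03/2050) = 54.28 MPa.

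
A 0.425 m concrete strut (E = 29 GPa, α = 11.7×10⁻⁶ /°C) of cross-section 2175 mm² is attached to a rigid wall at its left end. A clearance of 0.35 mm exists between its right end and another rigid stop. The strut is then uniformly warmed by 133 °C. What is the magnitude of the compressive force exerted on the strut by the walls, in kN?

P ≈ 46.2 kN

Free thermal elongation = αΔT L = 11.7×10⁻⁶ × 133 × 425 = 0.6613 mm.
After closing the 0.35 mm clearance, 0.6613 − 0.35 = 0.3113 mm of expansion remains to be suppressed by the wall.
Compatibility: PL/(AE) = 0.3113 mm, so σ = P/A = E × (0.3113/425) = 21.24 MPa.
Force on the wall = σA = 21.24 × 2175 mm² = 46.21 kN.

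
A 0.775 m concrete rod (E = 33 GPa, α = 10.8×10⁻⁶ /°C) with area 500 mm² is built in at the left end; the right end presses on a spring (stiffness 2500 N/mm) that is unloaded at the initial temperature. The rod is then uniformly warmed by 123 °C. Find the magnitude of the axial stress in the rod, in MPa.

Free thermal expansion: δ_free = αΔT L = 10.8×10⁻⁶ × 123 × 775 = 1.03 mm.
With a force P in the spring, the elastic change of the rod is PL/(AE) and that of the spring is P/k; compatibility requires their sum to equal δ_free.
So P = δ_free / [L/(AE) + 1/k] = 1.03 / [ 775/(500×33×10³) + 1/(2500) ].
P = 1.03 / 0.000447 = 2303 N.
σ = P/A = 2303/500 = 4.607 MPa.

σ ≈ 4.61 MPa (compressive)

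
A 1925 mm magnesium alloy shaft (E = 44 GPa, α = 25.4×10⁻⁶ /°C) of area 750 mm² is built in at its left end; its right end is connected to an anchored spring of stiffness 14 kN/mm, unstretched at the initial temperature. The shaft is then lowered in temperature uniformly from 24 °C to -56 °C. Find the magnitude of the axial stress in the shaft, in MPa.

If the spring were absent the shaft would shorten by αΔT L = 25.4×10⁻⁶ × 80 × 1925 = 3.912 mm.
Let P be the tensile force in the spring. The shaft extends elastically by PL/(AE) and the spring stretches by P/k; together these equal δ_free.
P [ L/(AE) + 1/k ] = δ_free → P [ 1925/(750×44×10³) + 1/(14×10³) ] = 3.912.
P = 3.912 / 0.0001298 = 30140 N.
σ = P/A = 30140/750 = 40.19 MPa.

σ ≈ 40.2 MPa (tensile)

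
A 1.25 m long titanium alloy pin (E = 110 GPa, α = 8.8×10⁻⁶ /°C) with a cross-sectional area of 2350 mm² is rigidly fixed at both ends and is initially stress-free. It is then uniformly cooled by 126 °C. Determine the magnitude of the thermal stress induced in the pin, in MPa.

σ ≈ 122 MPa (tensile)

The supports are rigid, so the total axial strain is zero. The restrained thermal strain is ε = αΔT = 8.8×10⁻⁶ × 126 = 1108.8×10⁻⁶.
The stress required to suppress this strain is σ = Eε = 110×10³ × 1108.8×10⁻⁶ = 122 MPa, tensile since the pin is trying to contract.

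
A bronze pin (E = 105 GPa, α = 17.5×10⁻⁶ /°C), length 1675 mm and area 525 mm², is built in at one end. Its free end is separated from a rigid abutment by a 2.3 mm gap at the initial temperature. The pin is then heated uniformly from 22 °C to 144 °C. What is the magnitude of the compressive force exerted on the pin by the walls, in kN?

P ≈ 42 kN

Free thermal elongation = αΔT L = 17.5×10⁻⁶ × 122 × 1675 = 3.576 mm.
The gap closes (δ_free > 2.3 mm) and the wall then resists a further 3.576 − 2.3 = 1.276 mm of expansion.
So σ = E(δ_free − g)/L = 105×10³ × 1.276/1675 = 80 MPa.
P = σA = 80 × 525 = 42 kN.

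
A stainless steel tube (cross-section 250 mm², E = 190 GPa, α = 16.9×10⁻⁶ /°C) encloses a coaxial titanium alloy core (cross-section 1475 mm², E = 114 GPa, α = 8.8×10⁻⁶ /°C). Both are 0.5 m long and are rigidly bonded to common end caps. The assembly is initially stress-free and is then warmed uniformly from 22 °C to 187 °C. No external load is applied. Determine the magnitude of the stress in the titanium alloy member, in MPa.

σ ≈ 33.6 MPa (tensile)

The stainless steel has the larger α, so on heating it would change length more than the titanium alloy if both were free. The rigid plates force a common final length, so the stainless steel is put into compression and the titanium alloy into tension, with equal and opposite forces P (no external load).
Compatibility of the two members (thermal + elastic change equal): (α₁ − α₂)ΔT = P·[1/(A₁E₁) + 1/(A₂E₂)].
|α₁ − α₂|·ΔT = 8.1×10⁻⁶ × 165 = 0.001336.
1/(A₁E₁) + 1/(A₂E₂) = 1/(250×190×10³) + 1/(1475×114×10³) = 2.7×10⁻⁸ N⁻¹.
P = 0.001336 / 2.7×10⁻⁸ = 49500 N = 49.5 kN.
σ_{titanium alloy} = P/A₂ = 49500/1475 = 33.56 MPa, tensile.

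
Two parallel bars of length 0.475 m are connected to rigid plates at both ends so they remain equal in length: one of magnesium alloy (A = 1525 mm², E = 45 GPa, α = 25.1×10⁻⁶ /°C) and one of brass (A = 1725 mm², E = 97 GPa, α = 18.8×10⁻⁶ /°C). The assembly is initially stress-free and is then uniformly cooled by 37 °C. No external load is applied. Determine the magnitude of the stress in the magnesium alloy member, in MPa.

σ ≈ 7.44 MPa (tensile)

The magnesium alloy has the larger α, so on cooling it would change length more than the brass if both were free. The rigid plates force a common final length, so the magnesium alloy is put into tension and the brass into compression, with equal and opposite forces P (no external load).
Equating the net (thermal + elastic) strains gives |α₁ − α₂|·ΔT = P·[1/(A₁E₁) + 1/(A₂E₂)].
|α₁ − α₂|·ΔT = 6.3×10⁻⁶ × 37 = 0.0002331.
1/(A₁E₁) + 1/(A₂E₂) = 1/(1525×45×10³) + 1/(1725×97×10³) = 2.055×10⁻⁸ N⁻¹.
So P = 0.0002331 / 2.055×10⁻⁸ = 11.34 kN.
σ_{magnesium alloy} = P/A₁ = 11340/1525 = 7.439 MPa, tensile.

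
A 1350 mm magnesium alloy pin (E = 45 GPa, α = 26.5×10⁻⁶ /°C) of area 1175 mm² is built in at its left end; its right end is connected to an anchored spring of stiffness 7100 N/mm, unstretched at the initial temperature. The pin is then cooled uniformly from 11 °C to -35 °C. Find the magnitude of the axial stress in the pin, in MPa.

σ ≈ 8.42 MPa (tensile)

If the spring were absent the pin would shorten by αΔT L = 26.5×10⁻⁶ × 46 × 1350 = 1.646 mm.
With a force P in the spring, the elastic change of the pin is PL/(AE) and that of the spring is P/k; compatibility requires their sum to equal δ_free.
So P = δ_free / [L/(AE) + 1/k] = 1.646 / [ 1350/(1175×45×10³) + 1/(7100) ].
P = 1.646 / 0.0001664 = 9891 N.
σ = P/A = 9891/1175 = 8.418 MPa.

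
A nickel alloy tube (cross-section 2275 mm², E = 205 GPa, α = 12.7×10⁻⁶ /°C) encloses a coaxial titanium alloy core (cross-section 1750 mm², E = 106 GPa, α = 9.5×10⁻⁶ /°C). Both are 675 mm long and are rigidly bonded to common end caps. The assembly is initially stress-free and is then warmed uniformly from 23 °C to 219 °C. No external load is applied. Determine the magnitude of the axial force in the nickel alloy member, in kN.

The nickel alloy has the larger α, so on heating it would change length more than the titanium alloy if both were free. The rigid plates force a common final length, so the nickel alloy is put into compression and the titanium alloy into tension, with equal and opposite forces P (no external load).
Compatibility of the two members (thermal + elastic change equal): (α₁ − α₂)ΔT = P·[1/(A₁E₁) + 1/(A₂E₂)].
|α₁ − α₂|·ΔT = 3.2×10⁻⁶ × 196 = 0.0006272.
1/(A₁E₁) + 1/(A₂E₂) = 1/(2275×205×10³) + 1/(1750×106×10³) = 7.535×10⁻⁹ N⁻¹.
P = 0.0006272 / 7.535×10⁻⁹ = 83240 N = 83.24 kN.

P ≈ 83.2 kN (compressive in the nickel alloy)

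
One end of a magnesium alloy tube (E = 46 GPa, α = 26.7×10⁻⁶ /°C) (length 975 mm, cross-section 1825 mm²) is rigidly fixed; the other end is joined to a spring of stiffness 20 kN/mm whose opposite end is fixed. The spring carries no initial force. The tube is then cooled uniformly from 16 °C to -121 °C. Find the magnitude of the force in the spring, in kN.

The unrestrained thermal change is αΔT L = 26.7×10⁻⁶ × 137 × 975 = 3.566 mm.
Let P be the tensile force in the spring. The tube extends elastically by PL/(AE) and the spring stretches by P/k; together these equal δ_free.
So P = δ_free / [L/(AE) + 1/k] = 3.566 / [ 975/(1825×46×10³) + 1/(20×10³) ].
P = 3.566 / 6.161×10⁻⁵ = 57880 N.

P ≈ 57.9 kN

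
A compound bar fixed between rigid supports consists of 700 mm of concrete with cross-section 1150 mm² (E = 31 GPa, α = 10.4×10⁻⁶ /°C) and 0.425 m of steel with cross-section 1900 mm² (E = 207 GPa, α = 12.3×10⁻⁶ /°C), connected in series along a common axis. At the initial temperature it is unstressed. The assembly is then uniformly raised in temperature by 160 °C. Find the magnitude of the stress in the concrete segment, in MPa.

σ ≈ 84 MPa (compressive)

If the supports were absent, the total length change would be Σ αᵢΔT Lᵢ = 10.4×10⁻⁶×160×700 + 12.3×10⁻⁶×160×425 = 2.001 mm.
Since the ends are fixed, an axial force P builds up, equal in every segment, with P · Σ Lᵢ/(AᵢEᵢ) = δ_free.
The series flexibility is Σ Lᵢ/(AᵢEᵢ) = 700/(1150×31×10³) + 425/(1900×207×10³) = 2.072×10⁻⁵ mm/N.
P = 2.001 / 2.072×10⁻⁵ = 96600 N = 96.6 kN, compressive.
σ_{concrete} = P / A = 96600 / 1150 = 84 MPa.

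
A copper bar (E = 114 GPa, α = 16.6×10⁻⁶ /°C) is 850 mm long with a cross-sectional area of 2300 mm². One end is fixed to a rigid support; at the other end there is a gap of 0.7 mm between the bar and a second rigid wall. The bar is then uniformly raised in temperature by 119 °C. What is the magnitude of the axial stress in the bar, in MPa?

σ ≈ 131 MPa (compressive)

If the wall were absent the bar would grow by αΔT L = 16.6×10⁻⁶ × 119 × 850 = 1.679 mm.
After closing the 0.7 mm clearance, 1.679 − 0.7 = 0.9791 mm of expansion remains to be suppressed by the wall.
So σ = E(δ_free − g)/L = 114×10³ × 0.9791/850 = 131.3 MPa.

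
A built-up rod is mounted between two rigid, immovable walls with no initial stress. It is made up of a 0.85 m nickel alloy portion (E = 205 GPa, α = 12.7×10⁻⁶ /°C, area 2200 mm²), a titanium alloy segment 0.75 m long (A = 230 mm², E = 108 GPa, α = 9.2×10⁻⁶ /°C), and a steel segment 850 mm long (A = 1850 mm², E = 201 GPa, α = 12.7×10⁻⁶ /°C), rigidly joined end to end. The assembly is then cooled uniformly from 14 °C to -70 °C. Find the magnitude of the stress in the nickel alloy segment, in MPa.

σ ≈ 31.7 MPa (tensile)

Free thermal contraction of the whole bar: Σ αᵢΔT Lᵢ = 12.7×10⁻⁶×84×850 + 9.2×10⁻⁶×84×750 + 12.7×10⁻⁶×84×850 = 2.393 mm.
The rigid supports impose zero overall length change; the single axial force P common to all segments must satisfy P Σ Lᵢ/(AᵢEᵢ) = δ_free.
The series flexibility is Σ Lᵢ/(AᵢEᵢ) = 850/(2200×205×10³) + 750/(230×108×10³) + 850/(1850×201×10³) = 3.436×10⁻⁵ mm/N.
P = 2.393 / 3.436×10⁻⁵ = 69640 N = 69.64 kN, tensile.
σ_{nickel alloy} = P / A = 69640 / 2200 = 31.66 MPa.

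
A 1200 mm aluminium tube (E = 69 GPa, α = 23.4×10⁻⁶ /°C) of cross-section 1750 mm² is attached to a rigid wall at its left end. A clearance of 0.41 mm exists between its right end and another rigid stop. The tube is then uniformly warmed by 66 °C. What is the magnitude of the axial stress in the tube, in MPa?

Unrestrained expansion: δ_free = αΔT L = 23.4×10⁻⁶ × 66 × 1200 = 1.853 mm.
After closing the 0.41 mm clearance, 1.853 − 0.41 = 1.443 mm of expansion remains to be suppressed by the wall.
That suppressed elongation corresponds to σ = E·Δ/L = 69×10³ × 1.443/1200 = 82.99 MPa.

σ ≈ 83 MPa (compressive)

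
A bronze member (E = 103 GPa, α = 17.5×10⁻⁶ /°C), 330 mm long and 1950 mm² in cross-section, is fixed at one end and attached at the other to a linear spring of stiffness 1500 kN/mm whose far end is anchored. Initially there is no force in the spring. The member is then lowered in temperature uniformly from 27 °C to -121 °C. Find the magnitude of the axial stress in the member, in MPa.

σ ≈ 190 MPa (tensile)

The unrestrained thermal change is αΔT L = 17.5×10⁻⁶ × 148 × 330 = 0.8547 mm.
Let P be the tensile force in the spring. The member extends elastically by PL/(AE) and the spring stretches by P/k; together these equal δ_free.
P [ L/(AE) + 1/k ] = δ_free → P [ 330/(1950×103×10³) + 1/(1500×10³) ] = 0.8547.
P = 0.8547 / 2.31×10⁻⁶ = 370100 N.
σ = P/A = 370100/1950 = 189.8 MPa.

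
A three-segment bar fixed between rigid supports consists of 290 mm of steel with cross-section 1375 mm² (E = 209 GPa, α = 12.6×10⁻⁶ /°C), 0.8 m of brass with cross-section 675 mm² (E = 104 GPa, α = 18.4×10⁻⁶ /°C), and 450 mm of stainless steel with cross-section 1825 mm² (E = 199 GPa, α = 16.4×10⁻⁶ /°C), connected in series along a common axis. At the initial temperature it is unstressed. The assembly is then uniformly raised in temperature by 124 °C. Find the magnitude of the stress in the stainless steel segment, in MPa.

σ ≈ 128 MPa (compressive)

With the walls removed the bar would change length by δ_free = Σ αᵢΔT Lᵢ = 12.6×10⁻⁶×124×290 + 18.4×10⁻⁶×124×800 + 16.4×10⁻⁶×124×450 = 3.193 mm.
The walls prevent any net length change, so an axial force P (same in every segment) develops. Compatibility: P · Σ Lᵢ/(AᵢEᵢ) = δ_free.
Σ Lᵢ/(AᵢEᵢ) = 290/(1375×209×10³) + 800/(675×104×10³) + 450/(1825×199×10³) = 1.364×10⁻⁵ mm/N.
Hence P = δ_free / Σ(L/AE) = 3.193/1.364×10⁻⁵ = 234.1 kN (compressive).
σ_{stainless steel} = P / A = 234100 / 1825 = 128.2 MPa.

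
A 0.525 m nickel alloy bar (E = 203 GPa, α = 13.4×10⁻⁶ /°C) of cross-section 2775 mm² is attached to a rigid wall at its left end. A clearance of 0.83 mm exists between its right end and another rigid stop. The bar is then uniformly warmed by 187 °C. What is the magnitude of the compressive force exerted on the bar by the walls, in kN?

If the wall were absent the bar would grow by αΔT L = 13.4×10⁻⁶ × 187 × 525 = 1.316 mm.
The gap closes (δ_free > 0.83 mm) and the wall then resists a further 1.316 − 0.83 = 0.4855 mm of expansion.
That suppressed elongation corresponds to σ = E·Δ/L = 203×10³ × 0.4855/525 = 187.7 MPa.
P = σA = 187.7 × 2775 = 521 kN.

P ≈ 521 kN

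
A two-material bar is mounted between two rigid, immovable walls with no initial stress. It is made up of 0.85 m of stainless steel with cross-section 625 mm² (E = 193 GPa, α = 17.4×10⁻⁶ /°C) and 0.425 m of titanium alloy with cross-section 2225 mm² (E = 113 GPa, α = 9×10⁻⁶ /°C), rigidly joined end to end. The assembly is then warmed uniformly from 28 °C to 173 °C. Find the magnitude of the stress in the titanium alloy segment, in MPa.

σ ≈ 139 MPa (compressive)

Free thermal expansion of the whole bar: Σ αᵢΔT Lᵢ = 17.4×10⁻⁶×145×850 + 9×10⁻⁶×145×425 = 2.699 mm.
Since the ends are fixed, an axial force P builds up, equal in every segment, with P · Σ Lᵢ/(AᵢEᵢ) = δ_free.
Σ Lᵢ/(AᵢEᵢ) = 850/(625×193×10³) + 425/(2225×113×10³) = 8.737×10⁻⁶ mm/N.
So P = 2.699 / 8.737×10⁻⁶ = 308.9 kN, compressive.
σ_{titanium alloy} = P / A = 308900 / 2225 = 138.8 MPa.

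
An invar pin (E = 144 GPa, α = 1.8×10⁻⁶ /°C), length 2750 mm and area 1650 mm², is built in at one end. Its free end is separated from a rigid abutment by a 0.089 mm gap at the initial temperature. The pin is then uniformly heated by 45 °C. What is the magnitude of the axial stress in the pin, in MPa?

σ ≈ 7 MPa (compressive)

Free thermal elongation = αΔT L = 1.8×10⁻⁶ × 45 × 2750 = 0.2227 mm.
After closing the 0.089 mm clearance, 0.2227 − 0.089 = 0.1337 mm of expansion remains to be suppressed by the wall.
So σ = E(δ_free − g)/L = 144×10³ × 0.1337/2750 = 7.004 MPa.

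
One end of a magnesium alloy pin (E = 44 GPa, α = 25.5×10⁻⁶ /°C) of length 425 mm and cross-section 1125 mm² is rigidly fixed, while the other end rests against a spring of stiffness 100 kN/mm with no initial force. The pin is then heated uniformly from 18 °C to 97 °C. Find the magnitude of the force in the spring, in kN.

P ≈ 46.1 kN

If the spring were absent the pin would lengthen by αΔT L = 25.5×10⁻⁶ × 79 × 425 = 0.8562 mm.
Let P be the compressive force at the spring. The pin shortens elastically by PL/(AE) and the spring compresses by P/k; together these equal δ_free.
P [ L/(AE) + 1/k ] = δ_free → P [ 425/(1125×44×10³) + 1/(100×10³) ] = 0.8562.
P = 0.8562 / 1.859×10⁻⁵ = 46070 N.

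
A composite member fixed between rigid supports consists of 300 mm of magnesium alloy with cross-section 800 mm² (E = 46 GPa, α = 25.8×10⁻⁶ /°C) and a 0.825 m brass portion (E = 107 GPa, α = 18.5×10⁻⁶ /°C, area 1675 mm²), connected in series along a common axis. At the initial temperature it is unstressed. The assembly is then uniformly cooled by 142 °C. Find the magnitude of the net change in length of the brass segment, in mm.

|ΔL| ≈ 0.989 mm

If the supports were absent, the total length change would be Σ αᵢΔT Lᵢ = 25.8×10⁻⁶×142×300 + 18.5×10⁻⁶×142×825 = 3.266 mm.
The rigid supports impose zero overall length change; the single axial force P common to all segments must satisfy P Σ Lᵢ/(AᵢEᵢ) = δ_free.
The series flexibility is Σ Lᵢ/(AᵢEᵢ) = 300/(800×46×10³) + 825/(1675×107×10³) = 1.276×10⁻⁵ mm/N.
P = 3.266 / 1.276×10⁻⁵ = 256100 N = 256.1 kN, tensile.
For the brass segment, free thermal change = 18.5×10⁻⁶×142×825 = 2.167 mm and elastic change from P = 256100×825/(1675×107×10³) = 1.179 mm; these oppose, so the net change is 0.989 mm (segment shortens).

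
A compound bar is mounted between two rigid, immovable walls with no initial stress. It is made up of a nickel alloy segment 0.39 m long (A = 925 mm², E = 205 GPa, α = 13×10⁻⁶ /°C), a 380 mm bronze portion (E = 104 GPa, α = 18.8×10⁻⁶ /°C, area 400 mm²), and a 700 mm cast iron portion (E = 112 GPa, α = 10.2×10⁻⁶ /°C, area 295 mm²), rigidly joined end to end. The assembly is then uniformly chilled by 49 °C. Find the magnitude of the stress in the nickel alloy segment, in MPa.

Free thermal contraction of the whole bar: Σ αᵢΔT Lᵢ = 13×10⁻⁶×49×390 + 18.8×10⁻⁶×49×380 + 10.2×10⁻⁶×49×700 = 0.9483 mm.
The walls prevent any net length change, so an axial force P (same in every segment) develops. Compatibility: P · Σ Lᵢ/(AᵢEᵢ) = δ_free.
The series flexibility is Σ Lᵢ/(AᵢEᵢ) = 390/(925×205×10³) + 380/(400×104×10³) + 700/(295×112×10³) = 3.238×10⁻⁵ mm/N.
Hence P = δ_free / Σ(L/AE) = 0.9483/3.238×10⁻⁵ = 29.29 kN (tensile).
σ_{nickel alloy} = P / A = 29290 / 925 = 31.66 MPa.

σ ≈ 31.7 MPa (tensile)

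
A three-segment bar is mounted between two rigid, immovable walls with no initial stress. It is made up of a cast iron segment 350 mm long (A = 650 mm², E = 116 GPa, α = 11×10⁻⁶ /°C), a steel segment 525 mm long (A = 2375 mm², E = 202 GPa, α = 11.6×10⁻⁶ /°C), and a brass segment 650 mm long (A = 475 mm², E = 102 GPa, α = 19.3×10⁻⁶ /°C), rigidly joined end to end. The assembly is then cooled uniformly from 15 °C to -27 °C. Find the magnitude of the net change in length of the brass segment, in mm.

|ΔL| ≈ 0.135 mm

If the supports were absent, the total length change would be Σ αᵢΔT Lᵢ = 11×10⁻⁶×42×350 + 11.6×10⁻⁶×42×525 + 19.3×10⁻⁶×42×650 = 0.9444 mm.
The walls prevent any net length change, so an axial force P (same in every segment) develops. Compatibility: P · Σ Lᵢ/(AᵢEᵢ) = δ_free.
The series flexibility is Σ Lᵢ/(AᵢEᵢ) = 350/(650×116×10³) + 525/(2375×202×10³) + 650/(475×102×10³) = 1.915×10⁻⁵ mm/N.
P = 0.9444 / 1.915×10⁻⁵ = 49310 N = 49.31 kN, tensile.
For the brass segment, free thermal change = 19.3×10⁻⁶×42×650 = 0.5269 mm and elastic change from P = 49310×650/(475×102×10³) = 0.6615 mm; these oppose, so the net change is 0.135 mm (segment lengthens).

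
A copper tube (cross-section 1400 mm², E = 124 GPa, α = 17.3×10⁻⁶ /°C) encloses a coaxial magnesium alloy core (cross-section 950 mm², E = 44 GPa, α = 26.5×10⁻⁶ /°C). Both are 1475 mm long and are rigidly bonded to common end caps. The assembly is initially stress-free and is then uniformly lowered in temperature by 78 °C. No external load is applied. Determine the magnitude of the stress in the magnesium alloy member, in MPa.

The magnesium alloy has the larger α, so on cooling it would change length more than the copper if both were free. The rigid plates force a common final length, so the magnesium alloy is put into tension and the copper into compression, with equal and opposite forces P (no external load).
Compatibility of the two members (thermal + elastic change equal): (α₁ − α₂)ΔT = P·[1/(A₁E₁) + 1/(A₂E₂)].
|α₁ − α₂|·ΔT = 9.2×10⁻⁶ × 78 = 0.0007176.
1/(A₁E₁) + 1/(A₂E₂) = 1/(1400×124×10³) + 1/(950×44×10³) = 2.968×10⁻⁸ N⁻¹.
P = 0.0007176 / 2.968×10⁻⁸ = 24170 N = 24.17 kN.
σ_{magnesium alloy} = P/A₂ = 24170/950 = 25.45 MPa, tensile.

σ ≈ 25.4 MPa (tensile)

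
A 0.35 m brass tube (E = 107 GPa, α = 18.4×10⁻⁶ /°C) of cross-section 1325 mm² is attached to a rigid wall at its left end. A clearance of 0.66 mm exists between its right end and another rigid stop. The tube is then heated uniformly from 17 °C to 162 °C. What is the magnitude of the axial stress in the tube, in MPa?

σ ≈ 83.7 MPa (compressive)

Free thermal elongation = αΔT L = 18.4×10⁻⁶ × 145 × 350 = 0.9338 mm.
After closing the 0.66 mm clearance, 0.9338 − 0.66 = 0.2738 mm of expansion remains to be suppressed by the wall.
Compatibility: PL/(AE) = 0.2738 mm, so σ = P/A = E × (0.2738/350) = 83.7 MPa.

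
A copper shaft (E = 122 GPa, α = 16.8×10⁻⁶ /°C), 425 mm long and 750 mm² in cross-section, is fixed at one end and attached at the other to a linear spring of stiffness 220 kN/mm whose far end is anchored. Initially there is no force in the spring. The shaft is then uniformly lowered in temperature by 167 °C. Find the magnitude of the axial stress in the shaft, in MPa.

If the spring were absent the shaft would shorten by αΔT L = 16.8×10⁻⁶ × 167 × 425 = 1.192 mm.
Let P be the tensile force in the spring. The shaft extends elastically by PL/(AE) and the spring stretches by P/k; together these equal δ_free.
So P = δ_free / [L/(AE) + 1/k] = 1.192 / [ 425/(750×122×10³) + 1/(220×10³) ].
P = 1.192 / 9.19×10⁻⁶ = 129700 N.
σ = P/A = 129700/750 = 173 MPa.

σ ≈ 173 MPa (tensile)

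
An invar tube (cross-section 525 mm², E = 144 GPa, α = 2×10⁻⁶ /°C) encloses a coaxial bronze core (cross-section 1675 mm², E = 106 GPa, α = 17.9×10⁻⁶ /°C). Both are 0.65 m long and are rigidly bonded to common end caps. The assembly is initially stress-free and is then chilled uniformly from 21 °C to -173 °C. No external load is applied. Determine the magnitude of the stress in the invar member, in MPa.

Equilibrium of a rigid end plate with no external load gives equal and opposite internal forces ±P in the two members. Since α_{bronze} > α_{invar}, cooling drives the bronze into tension and the invar into compression.
Compatibility of the two members (thermal + elastic change equal): (α₁ − α₂)ΔT = P·[1/(A₁E₁) + 1/(A₂E₂)].
|α₁ − α₂|·ΔT = 15.9×10⁻⁶ × 194 = 0.003085.
1/(A₁E₁) + 1/(A₂E₂) = 1/(525×144×10³) + 1/(1675×106×10³) = 1.886×10⁻⁸ N⁻¹.
So P = 0.003085 / 1.886×10⁻⁸ = 163.6 kN.
σ_{invar} = P/A₁ = 163600/525 = 311.5 MPa, compressive.

σ ≈ 312 MPa (compressive)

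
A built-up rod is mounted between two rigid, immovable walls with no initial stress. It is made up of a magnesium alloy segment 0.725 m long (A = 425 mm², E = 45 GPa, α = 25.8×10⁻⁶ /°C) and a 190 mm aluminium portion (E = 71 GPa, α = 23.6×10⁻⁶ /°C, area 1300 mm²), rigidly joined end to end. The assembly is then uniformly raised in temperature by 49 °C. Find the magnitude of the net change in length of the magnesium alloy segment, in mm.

With the walls removed the bar would change length by δ_free = Σ αᵢΔT Lᵢ = 25.8×10⁻⁶×49×725 + 23.6×10⁻⁶×49×190 = 1.136 mm.
The walls prevent any net length change, so an axial force P (same in every segment) develops. Compatibility: P · Σ Lᵢ/(AᵢEᵢ) = δ_free.
The series flexibility is Σ Lᵢ/(AᵢEᵢ) = 725/(425×45×10³) + 190/(1300×71×10³) = 3.997×10⁻⁵ mm/N.
So P = 1.136 / 3.997×10⁻⁵ = 28.43 kN, compressive.
For the magnesium alloy segment, free thermal change = 25.8×10⁻⁶×49×725 = 0.9165 mm and elastic change from P = 28430×725/(425×45×10³) = 1.078 mm; these oppose, so the net change is 0.161 mm (segment shortens).

|ΔL| ≈ 0.161 mm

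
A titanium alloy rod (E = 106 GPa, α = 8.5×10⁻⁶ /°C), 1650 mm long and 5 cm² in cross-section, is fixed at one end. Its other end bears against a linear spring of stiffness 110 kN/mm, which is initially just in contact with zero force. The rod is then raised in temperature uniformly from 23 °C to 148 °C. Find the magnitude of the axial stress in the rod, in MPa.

σ ≈ 87.2 MPa (compressive)

Free thermal expansion: δ_free = αΔT L = 8.5×10⁻⁶ × 125 × 1650 = 1.753 mm.
With a force P in the spring, the elastic change of the rod is PL/(AE) and that of the spring is P/k; compatibility requires their sum to equal δ_free.
So P = δ_free / [L/(AE) + 1/k] = 1.753 / [ 1650/(500×106×10³) + 1/(110×10³) ].
P = 1.753 / 4.022×10⁻⁵ = 43590 N.
σ = P/A = 43590/500 = 87.17 MPa.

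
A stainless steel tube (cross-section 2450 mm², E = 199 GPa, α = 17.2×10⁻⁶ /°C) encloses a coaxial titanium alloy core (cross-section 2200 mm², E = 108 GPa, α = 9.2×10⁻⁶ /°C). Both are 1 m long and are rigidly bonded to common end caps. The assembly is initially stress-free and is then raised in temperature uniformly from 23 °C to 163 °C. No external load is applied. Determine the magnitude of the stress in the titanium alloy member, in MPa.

σ ≈ 81.3 MPa (tensile)

Both members must finish at the same length. With the larger α, the stainless steel tends to over-expand; the plates restrain it, putting the stainless steel in compression and the titanium alloy in tension. With no external load the two internal forces are equal and opposite, magnitude P.
Equating the net (thermal + elastic) strains gives |α₁ − α₂|·ΔT = P·[1/(A₁E₁) + 1/(A₂E₂)].
|α₁ − α₂|·ΔT = 8×10⁻⁶ × 140 = 0.00112.
1/(A₁E₁) + 1/(A₂E₂) = 1/(2450×199×10³) + 1/(2200×108×10³) = 6.26×10⁻⁹ N⁻¹.
So P = 0.00112 / 6.26×10⁻⁹ = 178.9 kN.
σ_{titanium alloy} = P/A₂ = 178900/2200 = 81.33 MPa, tensile.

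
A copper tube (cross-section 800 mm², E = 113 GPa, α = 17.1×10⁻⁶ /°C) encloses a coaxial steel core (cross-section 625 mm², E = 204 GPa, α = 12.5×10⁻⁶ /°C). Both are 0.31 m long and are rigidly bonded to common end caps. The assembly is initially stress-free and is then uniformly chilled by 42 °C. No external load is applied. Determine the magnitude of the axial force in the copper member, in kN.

Both members must finish at the same length. With the larger α, the copper tends to over-contract; the plates restrain it, putting the copper in tension and the steel in compression. With no external load the two internal forces are equal and opposite, magnitude P.
Setting the final lengths equal and cancelling L: (α₁ − α₂)ΔT = P/(A₁E₁) + P/(A₂E₂).
|α₁ − α₂|·ΔT = 4.6×10⁻⁶ × 42 = 0.0001932.
1/(A₁E₁) + 1/(A₂E₂) = 1/(800×113×10³) + 1/(625×204×10³) = 1.891×10⁻⁸ N⁻¹.
So P = 0.0001932 / 1.891×10⁻⁸ = 10.22 kN.

P ≈ 10.2 kN (tensile in the copper)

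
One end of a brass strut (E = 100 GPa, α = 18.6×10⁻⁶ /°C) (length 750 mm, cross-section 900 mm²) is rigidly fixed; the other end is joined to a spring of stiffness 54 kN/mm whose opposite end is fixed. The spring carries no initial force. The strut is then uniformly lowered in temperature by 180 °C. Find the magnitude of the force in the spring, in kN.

P ≈ 93.5 kN

If the spring were absent the strut would shorten by αΔT L = 18.6×10⁻⁶ × 180 × 750 = 2.511 mm.
With a force P in the spring, the elastic change of the strut is PL/(AE) and that of the spring is P/k; compatibility requires their sum to equal δ_free.
P [ L/(AE) + 1/k ] = δ_free → P [ 750/(900×100×10³) + 1/(54×10³) ] = 2.511.
P = 2.511 / 2.685×10⁻⁵ = 93510 N.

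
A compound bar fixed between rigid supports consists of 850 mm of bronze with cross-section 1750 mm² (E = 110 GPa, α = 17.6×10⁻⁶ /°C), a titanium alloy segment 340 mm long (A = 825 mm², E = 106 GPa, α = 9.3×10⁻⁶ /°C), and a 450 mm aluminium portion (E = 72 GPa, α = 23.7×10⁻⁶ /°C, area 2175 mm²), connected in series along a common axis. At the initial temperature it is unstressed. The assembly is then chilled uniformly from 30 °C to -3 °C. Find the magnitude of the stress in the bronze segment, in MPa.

Free thermal contraction of the whole bar: Σ αᵢΔT Lᵢ = 17.6×10⁻⁶×33×850 + 9.3×10⁻⁶×33×340 + 23.7×10⁻⁶×33×450 = 0.95 mm.
The rigid supports impose zero overall length change; the single axial force P common to all segments must satisfy P Σ Lᵢ/(AᵢEᵢ) = δ_free.
Σ Lᵢ/(AᵢEᵢ) = 850/(1750×110×10³) + 340/(825×106×10³) + 450/(2175×72×10³) = 1.118×10⁻⁵ mm/N.
P = 0.95 / 1.118×10⁻⁵ = 84990 N = 84.99 kN, tensile.
σ_{bronze} = P / A = 84990 / 1750 = 48.57 MPa.

σ ≈ 48.6 MPa (tensile)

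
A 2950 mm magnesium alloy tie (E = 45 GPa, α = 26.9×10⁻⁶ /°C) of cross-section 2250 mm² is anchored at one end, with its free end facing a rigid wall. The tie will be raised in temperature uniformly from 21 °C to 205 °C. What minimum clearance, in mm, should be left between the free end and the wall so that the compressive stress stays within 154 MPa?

g ≈ 4.51 mm

Free expansion if unrestrained: δ_free = αΔT L = 26.9×10⁻⁶ × 184 × 2950 = 14.6 mm.
At the allowable stress the elastic shortening the wall may impose is σL/E = 154 × 2950 / (45×10³) = 10.1 mm.
The gap must absorb the remainder: g_min = 14.6 − 10.1 = 4.506 mm.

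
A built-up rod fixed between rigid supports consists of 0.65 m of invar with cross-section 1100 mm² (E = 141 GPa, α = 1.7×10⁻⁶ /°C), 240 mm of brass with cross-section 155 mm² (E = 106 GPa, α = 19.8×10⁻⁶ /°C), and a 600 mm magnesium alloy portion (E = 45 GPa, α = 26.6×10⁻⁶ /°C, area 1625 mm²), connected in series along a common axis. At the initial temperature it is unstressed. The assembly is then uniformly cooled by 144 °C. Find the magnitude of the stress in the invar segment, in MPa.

If the supports were absent, the total length change would be Σ αᵢΔT Lᵢ = 1.7×10⁻⁶×144×650 + 19.8×10⁻⁶×144×240 + 26.6×10⁻⁶×144×600 = 3.142 mm.
Since the ends are fixed, an axial force P builds up, equal in every segment, with P · Σ Lᵢ/(AᵢEᵢ) = δ_free.
The series flexibility is Σ Lᵢ/(AᵢEᵢ) = 650/(1100×141×10³) + 240/(155×106×10³) + 600/(1625×45×10³) = 2.7×10⁻⁵ mm/N.
Hence P = δ_free / Σ(L/AE) = 3.142/2.7×10⁻⁵ = 116.3 kN (tensile).
σ_{invar} = P / A = 116300 / 1100 = 105.8 MPa.

σ ≈ 106 MPa (tensile)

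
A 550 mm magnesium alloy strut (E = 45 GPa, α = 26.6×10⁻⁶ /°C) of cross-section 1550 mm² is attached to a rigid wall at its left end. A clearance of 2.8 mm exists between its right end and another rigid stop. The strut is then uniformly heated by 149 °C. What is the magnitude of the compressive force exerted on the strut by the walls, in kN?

P ≈ 0 kN

Unrestrained expansion: δ_free = αΔT L = 26.6×10⁻⁶ × 149 × 550 = 2.18 mm.
Since δ_free = 2.18 mm is less than the 2.8 mm gap, the strut never touches the wall. No axial force develops.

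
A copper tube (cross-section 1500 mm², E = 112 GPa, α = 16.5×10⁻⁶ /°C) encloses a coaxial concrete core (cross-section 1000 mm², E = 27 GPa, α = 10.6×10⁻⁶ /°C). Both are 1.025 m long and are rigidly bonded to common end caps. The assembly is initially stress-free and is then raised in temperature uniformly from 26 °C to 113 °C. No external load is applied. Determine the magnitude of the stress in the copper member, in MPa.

The copper has the larger α, so on heating it would change length more than the concrete if both were free. The rigid plates force a common final length, so the copper is put into compression and the concrete into tension, with equal and opposite forces P (no external load).
Setting the final lengths equal and cancelling L: (α₁ − α₂)ΔT = P/(A₁E₁) + P/(A₂E₂).
|α₁ − α₂|·ΔT = 5.9×10⁻⁶ × 87 = 0.0005133.
1/(A₁E₁) + 1/(A₂E₂) = 1/(1500×112×10³) + 1/(1000×27×10³) = 4.299×10⁻⁸ N⁻¹.
So P = 0.0005133 / 4.299×10⁻⁸ = 11.94 kN.
σ_{copper} = P/A₁ = 11940/1500 = 7.96 MPa, compressive.

σ ≈ 7.96 MPa (compressive)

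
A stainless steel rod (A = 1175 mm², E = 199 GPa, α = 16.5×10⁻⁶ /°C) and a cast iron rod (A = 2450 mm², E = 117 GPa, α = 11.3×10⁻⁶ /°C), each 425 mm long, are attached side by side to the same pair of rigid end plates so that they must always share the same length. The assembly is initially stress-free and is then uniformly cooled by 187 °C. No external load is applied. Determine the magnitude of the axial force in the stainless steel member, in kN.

P ≈ 125 kN (tensile in the stainless steel)

Equilibrium of a rigid end plate with no external load gives equal and opposite internal forces ±P in the two members. Since α_{stainless steel} > α_{cast iron}, cooling drives the stainless steel into tension and the cast iron into compression.
Compatibility of the two members (thermal + elastic change equal): (α₁ − α₂)ΔT = P·[1/(A₁E₁) + 1/(A₂E₂)].
|α₁ − α₂|·ΔT = 5.2×10⁻⁶ × 187 = 0.0009724.
1/(A₁E₁) + 1/(A₂E₂) = 1/(1175×199×10³) + 1/(2450×117×10³) = 7.765×10⁻⁹ N⁻¹.
So P = 0.0009724 / 7.765×10⁻⁹ = 125.2 kN.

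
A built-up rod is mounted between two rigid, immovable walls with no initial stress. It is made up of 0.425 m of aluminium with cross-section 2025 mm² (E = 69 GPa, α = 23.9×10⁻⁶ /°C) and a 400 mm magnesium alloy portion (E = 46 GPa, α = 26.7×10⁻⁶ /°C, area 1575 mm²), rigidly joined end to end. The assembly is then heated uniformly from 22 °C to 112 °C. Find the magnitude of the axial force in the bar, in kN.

P ≈ 219 kN (compressive)

If the supports were absent, the total length change would be Σ αᵢΔT Lᵢ = 23.9×10⁻⁶×90×425 + 26.7×10⁻⁶×90×400 = 1.875 mm.
The rigid supports impose zero overall length change; the single axial force P common to all segments must satisfy P Σ Lᵢ/(AᵢEᵢ) = δ_free.
The series flexibility is Σ Lᵢ/(AᵢEᵢ) = 425/(2025×69×10³) + 400/(1575×46×10³) = 8.563×10⁻⁶ mm/N.
P = 1.875 / 8.563×10⁻⁶ = 219000 N = 219 kN, compressive.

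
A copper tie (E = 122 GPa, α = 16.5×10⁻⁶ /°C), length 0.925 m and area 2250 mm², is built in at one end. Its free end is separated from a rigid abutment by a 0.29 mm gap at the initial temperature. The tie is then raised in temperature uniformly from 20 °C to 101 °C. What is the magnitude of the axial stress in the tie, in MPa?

σ ≈ 125 MPa (compressive)

Unrestrained expansion: δ_free = αΔT L = 16.5×10⁻⁶ × 81 × 925 = 1.236 mm.
The gap closes (δ_free > 0.29 mm) and the wall then resists a further 1.236 − 0.29 = 0.9463 mm of expansion.
Compatibility: PL/(AE) = 0.9463 mm, so σ = P/A = E × (0.9463/925) = 124.8 MPa.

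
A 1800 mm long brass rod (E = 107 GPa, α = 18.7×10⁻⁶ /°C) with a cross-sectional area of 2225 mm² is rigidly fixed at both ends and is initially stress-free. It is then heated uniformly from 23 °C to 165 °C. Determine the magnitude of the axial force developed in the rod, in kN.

Full restraint means ε = 0, so the stress is σ = EαΔT = 107×10³ × 18.7×10⁻⁶ × 142 = 284.1 MPa.
Axial force P = σA = 284.1 × 2225 = 632200 N = 632.2 kN, compressive.

P ≈ 632 kN (compressive)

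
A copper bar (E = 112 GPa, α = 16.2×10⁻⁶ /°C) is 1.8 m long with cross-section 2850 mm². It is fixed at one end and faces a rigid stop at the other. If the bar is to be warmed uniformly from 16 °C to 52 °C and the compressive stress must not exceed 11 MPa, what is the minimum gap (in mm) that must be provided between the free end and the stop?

g ≈ 0.873 mm

Free expansion if unrestrained: δ_free = αΔT L = 16.2×10⁻⁶ × 36 × 1800 = 1.05 mm.
A stress of 11 MPa corresponds to the wall pushing the bar back by σL/E = 11×1800/(112×10³) = 0.1768 mm.
So the gap has to take up the difference, g_min = δ_free − σL/E = 1.05 − 0.1768 = 0.873 mm.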